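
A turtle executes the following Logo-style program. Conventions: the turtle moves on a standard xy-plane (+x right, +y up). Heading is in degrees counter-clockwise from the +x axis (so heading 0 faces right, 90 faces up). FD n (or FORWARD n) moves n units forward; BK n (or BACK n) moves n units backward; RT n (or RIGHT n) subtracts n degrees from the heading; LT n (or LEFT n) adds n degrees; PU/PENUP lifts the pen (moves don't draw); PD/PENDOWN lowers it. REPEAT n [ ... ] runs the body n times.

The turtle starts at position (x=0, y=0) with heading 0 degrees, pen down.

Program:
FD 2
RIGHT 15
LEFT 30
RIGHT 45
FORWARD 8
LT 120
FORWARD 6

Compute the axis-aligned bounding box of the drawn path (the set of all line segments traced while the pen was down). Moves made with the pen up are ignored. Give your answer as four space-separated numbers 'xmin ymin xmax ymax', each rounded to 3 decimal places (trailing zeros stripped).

Answer: 0 -4 8.928 2

Derivation:
Executing turtle program step by step:
Start: pos=(0,0), heading=0, pen down
FD 2: (0,0) -> (2,0) [heading=0, draw]
RT 15: heading 0 -> 345
LT 30: heading 345 -> 15
RT 45: heading 15 -> 330
FD 8: (2,0) -> (8.928,-4) [heading=330, draw]
LT 120: heading 330 -> 90
FD 6: (8.928,-4) -> (8.928,2) [heading=90, draw]
Final: pos=(8.928,2), heading=90, 3 segment(s) drawn

Segment endpoints: x in {0, 2, 8.928}, y in {-4, 0, 2}
xmin=0, ymin=-4, xmax=8.928, ymax=2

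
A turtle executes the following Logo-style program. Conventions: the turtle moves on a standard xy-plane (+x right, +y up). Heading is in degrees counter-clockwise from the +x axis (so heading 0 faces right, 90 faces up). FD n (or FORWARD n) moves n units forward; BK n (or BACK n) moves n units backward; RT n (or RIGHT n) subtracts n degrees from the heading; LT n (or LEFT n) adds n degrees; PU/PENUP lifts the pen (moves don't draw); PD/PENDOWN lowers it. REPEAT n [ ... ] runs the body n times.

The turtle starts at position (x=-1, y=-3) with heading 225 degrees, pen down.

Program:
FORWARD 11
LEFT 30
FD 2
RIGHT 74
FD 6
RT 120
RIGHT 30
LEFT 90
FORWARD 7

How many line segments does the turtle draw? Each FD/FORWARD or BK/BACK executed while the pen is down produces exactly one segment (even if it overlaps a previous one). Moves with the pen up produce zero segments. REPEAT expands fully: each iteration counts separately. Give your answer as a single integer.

Executing turtle program step by step:
Start: pos=(-1,-3), heading=225, pen down
FD 11: (-1,-3) -> (-8.778,-10.778) [heading=225, draw]
LT 30: heading 225 -> 255
FD 2: (-8.778,-10.778) -> (-9.296,-12.71) [heading=255, draw]
RT 74: heading 255 -> 181
FD 6: (-9.296,-12.71) -> (-15.295,-12.815) [heading=181, draw]
RT 120: heading 181 -> 61
RT 30: heading 61 -> 31
LT 90: heading 31 -> 121
FD 7: (-15.295,-12.815) -> (-18.9,-6.815) [heading=121, draw]
Final: pos=(-18.9,-6.815), heading=121, 4 segment(s) drawn
Segments drawn: 4

Answer: 4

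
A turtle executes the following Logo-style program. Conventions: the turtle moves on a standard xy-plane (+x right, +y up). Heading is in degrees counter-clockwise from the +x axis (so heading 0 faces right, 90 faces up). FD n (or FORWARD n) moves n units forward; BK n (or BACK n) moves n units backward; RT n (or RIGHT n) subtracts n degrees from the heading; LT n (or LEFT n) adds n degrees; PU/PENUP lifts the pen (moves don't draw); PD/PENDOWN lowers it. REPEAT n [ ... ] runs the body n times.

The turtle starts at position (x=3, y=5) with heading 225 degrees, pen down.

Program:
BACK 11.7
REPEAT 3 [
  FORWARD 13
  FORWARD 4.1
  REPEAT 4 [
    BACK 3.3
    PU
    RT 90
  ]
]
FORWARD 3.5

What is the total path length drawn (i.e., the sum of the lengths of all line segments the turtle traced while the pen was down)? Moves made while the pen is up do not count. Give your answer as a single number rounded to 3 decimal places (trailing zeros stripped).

Answer: 32.1

Derivation:
Executing turtle program step by step:
Start: pos=(3,5), heading=225, pen down
BK 11.7: (3,5) -> (11.273,13.273) [heading=225, draw]
REPEAT 3 [
  -- iteration 1/3 --
  FD 13: (11.273,13.273) -> (2.081,4.081) [heading=225, draw]
  FD 4.1: (2.081,4.081) -> (-0.818,1.182) [heading=225, draw]
  REPEAT 4 [
    -- iteration 1/4 --
    BK 3.3: (-0.818,1.182) -> (1.515,3.515) [heading=225, draw]
    PU: pen up
    RT 90: heading 225 -> 135
    -- iteration 2/4 --
    BK 3.3: (1.515,3.515) -> (3.849,1.182) [heading=135, move]
    PU: pen up
    RT 90: heading 135 -> 45
    -- iteration 3/4 --
    BK 3.3: (3.849,1.182) -> (1.515,-1.152) [heading=45, move]
    PU: pen up
    RT 90: heading 45 -> 315
    -- iteration 4/4 --
    BK 3.3: (1.515,-1.152) -> (-0.818,1.182) [heading=315, move]
    PU: pen up
    RT 90: heading 315 -> 225
  ]
  -- iteration 2/3 --
  FD 13: (-0.818,1.182) -> (-10.011,-8.011) [heading=225, move]
  FD 4.1: (-10.011,-8.011) -> (-12.91,-10.91) [heading=225, move]
  REPEAT 4 [
    -- iteration 1/4 --
    BK 3.3: (-12.91,-10.91) -> (-10.576,-8.576) [heading=225, move]
    PU: pen up
    RT 90: heading 225 -> 135
    -- iteration 2/4 --
    BK 3.3: (-10.576,-8.576) -> (-8.243,-10.91) [heading=135, move]
    PU: pen up
    RT 90: heading 135 -> 45
    -- iteration 3/4 --
    BK 3.3: (-8.243,-10.91) -> (-10.576,-13.243) [heading=45, move]
    PU: pen up
    RT 90: heading 45 -> 315
    -- iteration 4/4 --
    BK 3.3: (-10.576,-13.243) -> (-12.91,-10.91) [heading=315, move]
    PU: pen up
    RT 90: heading 315 -> 225
  ]
  -- iteration 3/3 --
  FD 13: (-12.91,-10.91) -> (-22.102,-20.102) [heading=225, move]
  FD 4.1: (-22.102,-20.102) -> (-25.001,-23.001) [heading=225, move]
  REPEAT 4 [
    -- iteration 1/4 --
    BK 3.3: (-25.001,-23.001) -> (-22.668,-20.668) [heading=225, move]
    PU: pen up
    RT 90: heading 225 -> 135
    -- iteration 2/4 --
    BK 3.3: (-22.668,-20.668) -> (-20.335,-23.001) [heading=135, move]
    PU: pen up
    RT 90: heading 135 -> 45
    -- iteration 3/4 --
    BK 3.3: (-20.335,-23.001) -> (-22.668,-25.335) [heading=45, move]
    PU: pen up
    RT 90: heading 45 -> 315
    -- iteration 4/4 --
    BK 3.3: (-22.668,-25.335) -> (-25.001,-23.001) [heading=315, move]
    PU: pen up
    RT 90: heading 315 -> 225
  ]
]
FD 3.5: (-25.001,-23.001) -> (-27.476,-25.476) [heading=225, move]
Final: pos=(-27.476,-25.476), heading=225, 4 segment(s) drawn

Segment lengths:
  seg 1: (3,5) -> (11.273,13.273), length = 11.7
  seg 2: (11.273,13.273) -> (2.081,4.081), length = 13
  seg 3: (2.081,4.081) -> (-0.818,1.182), length = 4.1
  seg 4: (-0.818,1.182) -> (1.515,3.515), length = 3.3
Total = 32.1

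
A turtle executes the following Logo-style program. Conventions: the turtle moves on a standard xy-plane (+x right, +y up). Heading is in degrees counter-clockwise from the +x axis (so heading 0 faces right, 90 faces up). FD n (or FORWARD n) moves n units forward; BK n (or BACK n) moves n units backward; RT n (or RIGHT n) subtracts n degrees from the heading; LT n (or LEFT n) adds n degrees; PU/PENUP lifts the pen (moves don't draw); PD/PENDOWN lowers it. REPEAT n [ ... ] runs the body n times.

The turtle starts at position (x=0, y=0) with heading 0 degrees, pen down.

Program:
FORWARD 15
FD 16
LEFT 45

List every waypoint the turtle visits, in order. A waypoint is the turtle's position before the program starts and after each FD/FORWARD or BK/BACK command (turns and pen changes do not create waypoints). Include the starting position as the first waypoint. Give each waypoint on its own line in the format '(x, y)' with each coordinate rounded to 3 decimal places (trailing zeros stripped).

Answer: (0, 0)
(15, 0)
(31, 0)

Derivation:
Executing turtle program step by step:
Start: pos=(0,0), heading=0, pen down
FD 15: (0,0) -> (15,0) [heading=0, draw]
FD 16: (15,0) -> (31,0) [heading=0, draw]
LT 45: heading 0 -> 45
Final: pos=(31,0), heading=45, 2 segment(s) drawn
Waypoints (3 total):
(0, 0)
(15, 0)
(31, 0)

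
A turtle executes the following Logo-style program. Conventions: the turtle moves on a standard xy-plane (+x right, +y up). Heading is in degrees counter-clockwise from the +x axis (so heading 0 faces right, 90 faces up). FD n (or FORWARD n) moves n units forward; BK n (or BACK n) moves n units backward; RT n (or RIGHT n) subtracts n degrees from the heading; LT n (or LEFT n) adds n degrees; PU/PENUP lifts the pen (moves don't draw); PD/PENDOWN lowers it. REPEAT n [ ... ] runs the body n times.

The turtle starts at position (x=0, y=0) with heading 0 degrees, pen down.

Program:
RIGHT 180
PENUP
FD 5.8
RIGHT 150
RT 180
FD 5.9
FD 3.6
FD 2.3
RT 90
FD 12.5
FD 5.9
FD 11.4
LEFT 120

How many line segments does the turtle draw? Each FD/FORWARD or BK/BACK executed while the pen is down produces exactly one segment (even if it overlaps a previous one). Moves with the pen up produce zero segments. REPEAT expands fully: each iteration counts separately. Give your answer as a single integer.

Executing turtle program step by step:
Start: pos=(0,0), heading=0, pen down
RT 180: heading 0 -> 180
PU: pen up
FD 5.8: (0,0) -> (-5.8,0) [heading=180, move]
RT 150: heading 180 -> 30
RT 180: heading 30 -> 210
FD 5.9: (-5.8,0) -> (-10.91,-2.95) [heading=210, move]
FD 3.6: (-10.91,-2.95) -> (-14.027,-4.75) [heading=210, move]
FD 2.3: (-14.027,-4.75) -> (-16.019,-5.9) [heading=210, move]
RT 90: heading 210 -> 120
FD 12.5: (-16.019,-5.9) -> (-22.269,4.925) [heading=120, move]
FD 5.9: (-22.269,4.925) -> (-25.219,10.035) [heading=120, move]
FD 11.4: (-25.219,10.035) -> (-30.919,19.908) [heading=120, move]
LT 120: heading 120 -> 240
Final: pos=(-30.919,19.908), heading=240, 0 segment(s) drawn
Segments drawn: 0

Answer: 0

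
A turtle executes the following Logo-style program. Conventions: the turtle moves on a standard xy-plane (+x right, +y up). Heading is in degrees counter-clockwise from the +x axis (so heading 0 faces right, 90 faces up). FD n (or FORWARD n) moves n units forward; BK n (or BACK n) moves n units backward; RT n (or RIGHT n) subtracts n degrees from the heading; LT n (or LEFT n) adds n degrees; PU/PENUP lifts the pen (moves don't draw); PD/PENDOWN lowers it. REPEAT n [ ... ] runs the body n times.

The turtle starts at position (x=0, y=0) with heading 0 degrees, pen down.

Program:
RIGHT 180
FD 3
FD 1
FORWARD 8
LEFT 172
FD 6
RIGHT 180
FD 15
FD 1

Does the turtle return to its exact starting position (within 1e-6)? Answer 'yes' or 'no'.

Answer: no

Derivation:
Executing turtle program step by step:
Start: pos=(0,0), heading=0, pen down
RT 180: heading 0 -> 180
FD 3: (0,0) -> (-3,0) [heading=180, draw]
FD 1: (-3,0) -> (-4,0) [heading=180, draw]
FD 8: (-4,0) -> (-12,0) [heading=180, draw]
LT 172: heading 180 -> 352
FD 6: (-12,0) -> (-6.058,-0.835) [heading=352, draw]
RT 180: heading 352 -> 172
FD 15: (-6.058,-0.835) -> (-20.912,1.253) [heading=172, draw]
FD 1: (-20.912,1.253) -> (-21.903,1.392) [heading=172, draw]
Final: pos=(-21.903,1.392), heading=172, 6 segment(s) drawn

Start position: (0, 0)
Final position: (-21.903, 1.392)
Distance = 21.947; >= 1e-6 -> NOT closed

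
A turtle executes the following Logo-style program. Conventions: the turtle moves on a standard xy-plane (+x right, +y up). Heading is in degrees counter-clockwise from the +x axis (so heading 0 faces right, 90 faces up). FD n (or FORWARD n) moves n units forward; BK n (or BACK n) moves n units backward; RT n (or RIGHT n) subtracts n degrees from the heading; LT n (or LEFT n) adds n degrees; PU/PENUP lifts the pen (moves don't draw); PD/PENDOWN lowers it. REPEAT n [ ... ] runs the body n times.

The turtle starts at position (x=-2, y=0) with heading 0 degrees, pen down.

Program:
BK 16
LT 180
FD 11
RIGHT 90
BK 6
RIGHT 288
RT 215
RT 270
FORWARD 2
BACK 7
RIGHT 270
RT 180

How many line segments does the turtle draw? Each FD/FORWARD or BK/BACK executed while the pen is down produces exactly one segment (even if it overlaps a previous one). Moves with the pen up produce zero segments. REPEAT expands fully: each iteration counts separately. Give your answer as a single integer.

Executing turtle program step by step:
Start: pos=(-2,0), heading=0, pen down
BK 16: (-2,0) -> (-18,0) [heading=0, draw]
LT 180: heading 0 -> 180
FD 11: (-18,0) -> (-29,0) [heading=180, draw]
RT 90: heading 180 -> 90
BK 6: (-29,0) -> (-29,-6) [heading=90, draw]
RT 288: heading 90 -> 162
RT 215: heading 162 -> 307
RT 270: heading 307 -> 37
FD 2: (-29,-6) -> (-27.403,-4.796) [heading=37, draw]
BK 7: (-27.403,-4.796) -> (-32.993,-9.009) [heading=37, draw]
RT 270: heading 37 -> 127
RT 180: heading 127 -> 307
Final: pos=(-32.993,-9.009), heading=307, 5 segment(s) drawn
Segments drawn: 5

Answer: 5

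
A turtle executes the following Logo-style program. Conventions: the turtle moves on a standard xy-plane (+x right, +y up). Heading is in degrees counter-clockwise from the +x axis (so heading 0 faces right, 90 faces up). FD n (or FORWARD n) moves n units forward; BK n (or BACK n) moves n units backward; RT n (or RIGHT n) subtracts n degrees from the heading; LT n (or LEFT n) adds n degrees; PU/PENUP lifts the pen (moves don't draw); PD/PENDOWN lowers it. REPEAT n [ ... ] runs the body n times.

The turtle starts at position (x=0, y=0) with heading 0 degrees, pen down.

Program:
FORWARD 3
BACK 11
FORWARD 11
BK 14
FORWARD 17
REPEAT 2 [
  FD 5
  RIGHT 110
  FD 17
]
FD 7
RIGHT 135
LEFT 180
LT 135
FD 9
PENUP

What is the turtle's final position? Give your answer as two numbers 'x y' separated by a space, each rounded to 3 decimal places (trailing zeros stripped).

Executing turtle program step by step:
Start: pos=(0,0), heading=0, pen down
FD 3: (0,0) -> (3,0) [heading=0, draw]
BK 11: (3,0) -> (-8,0) [heading=0, draw]
FD 11: (-8,0) -> (3,0) [heading=0, draw]
BK 14: (3,0) -> (-11,0) [heading=0, draw]
FD 17: (-11,0) -> (6,0) [heading=0, draw]
REPEAT 2 [
  -- iteration 1/2 --
  FD 5: (6,0) -> (11,0) [heading=0, draw]
  RT 110: heading 0 -> 250
  FD 17: (11,0) -> (5.186,-15.975) [heading=250, draw]
  -- iteration 2/2 --
  FD 5: (5.186,-15.975) -> (3.476,-20.673) [heading=250, draw]
  RT 110: heading 250 -> 140
  FD 17: (3.476,-20.673) -> (-9.547,-9.746) [heading=140, draw]
]
FD 7: (-9.547,-9.746) -> (-14.91,-5.246) [heading=140, draw]
RT 135: heading 140 -> 5
LT 180: heading 5 -> 185
LT 135: heading 185 -> 320
FD 9: (-14.91,-5.246) -> (-8.015,-11.031) [heading=320, draw]
PU: pen up
Final: pos=(-8.015,-11.031), heading=320, 11 segment(s) drawn

Answer: -8.015 -11.031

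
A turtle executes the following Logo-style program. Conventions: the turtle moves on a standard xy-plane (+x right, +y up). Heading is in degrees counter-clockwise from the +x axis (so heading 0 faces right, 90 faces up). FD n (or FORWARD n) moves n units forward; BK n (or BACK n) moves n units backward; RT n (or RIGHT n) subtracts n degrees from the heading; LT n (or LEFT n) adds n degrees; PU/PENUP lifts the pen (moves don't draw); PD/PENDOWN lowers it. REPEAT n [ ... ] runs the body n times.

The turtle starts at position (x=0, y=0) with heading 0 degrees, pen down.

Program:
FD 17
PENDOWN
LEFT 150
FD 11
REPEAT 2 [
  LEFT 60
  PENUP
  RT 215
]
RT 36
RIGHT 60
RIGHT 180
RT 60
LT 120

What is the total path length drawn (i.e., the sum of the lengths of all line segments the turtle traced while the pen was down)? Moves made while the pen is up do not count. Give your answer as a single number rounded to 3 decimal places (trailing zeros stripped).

Answer: 28

Derivation:
Executing turtle program step by step:
Start: pos=(0,0), heading=0, pen down
FD 17: (0,0) -> (17,0) [heading=0, draw]
PD: pen down
LT 150: heading 0 -> 150
FD 11: (17,0) -> (7.474,5.5) [heading=150, draw]
REPEAT 2 [
  -- iteration 1/2 --
  LT 60: heading 150 -> 210
  PU: pen up
  RT 215: heading 210 -> 355
  -- iteration 2/2 --
  LT 60: heading 355 -> 55
  PU: pen up
  RT 215: heading 55 -> 200
]
RT 36: heading 200 -> 164
RT 60: heading 164 -> 104
RT 180: heading 104 -> 284
RT 60: heading 284 -> 224
LT 120: heading 224 -> 344
Final: pos=(7.474,5.5), heading=344, 2 segment(s) drawn

Segment lengths:
  seg 1: (0,0) -> (17,0), length = 17
  seg 2: (17,0) -> (7.474,5.5), length = 11
Total = 28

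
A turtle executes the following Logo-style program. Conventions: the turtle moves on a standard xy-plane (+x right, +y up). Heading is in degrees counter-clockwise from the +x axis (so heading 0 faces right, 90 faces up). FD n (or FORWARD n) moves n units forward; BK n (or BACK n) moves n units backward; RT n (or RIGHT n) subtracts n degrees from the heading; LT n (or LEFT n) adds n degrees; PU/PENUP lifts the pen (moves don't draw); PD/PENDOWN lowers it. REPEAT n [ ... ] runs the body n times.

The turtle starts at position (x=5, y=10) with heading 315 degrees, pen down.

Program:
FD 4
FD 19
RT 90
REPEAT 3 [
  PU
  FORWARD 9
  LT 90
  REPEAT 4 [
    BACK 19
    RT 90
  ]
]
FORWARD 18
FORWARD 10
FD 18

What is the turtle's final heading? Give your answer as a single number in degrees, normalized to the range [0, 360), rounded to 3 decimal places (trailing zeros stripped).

Executing turtle program step by step:
Start: pos=(5,10), heading=315, pen down
FD 4: (5,10) -> (7.828,7.172) [heading=315, draw]
FD 19: (7.828,7.172) -> (21.263,-6.263) [heading=315, draw]
RT 90: heading 315 -> 225
REPEAT 3 [
  -- iteration 1/3 --
  PU: pen up
  FD 9: (21.263,-6.263) -> (14.899,-12.627) [heading=225, move]
  LT 90: heading 225 -> 315
  REPEAT 4 [
    -- iteration 1/4 --
    BK 19: (14.899,-12.627) -> (1.464,0.808) [heading=315, move]
    RT 90: heading 315 -> 225
    -- iteration 2/4 --
    BK 19: (1.464,0.808) -> (14.899,14.243) [heading=225, move]
    RT 90: heading 225 -> 135
    -- iteration 3/4 --
    BK 19: (14.899,14.243) -> (28.335,0.808) [heading=135, move]
    RT 90: heading 135 -> 45
    -- iteration 4/4 --
    BK 19: (28.335,0.808) -> (14.899,-12.627) [heading=45, move]
    RT 90: heading 45 -> 315
  ]
  -- iteration 2/3 --
  PU: pen up
  FD 9: (14.899,-12.627) -> (21.263,-18.991) [heading=315, move]
  LT 90: heading 315 -> 45
  REPEAT 4 [
    -- iteration 1/4 --
    BK 19: (21.263,-18.991) -> (7.828,-32.426) [heading=45, move]
    RT 90: heading 45 -> 315
    -- iteration 2/4 --
    BK 19: (7.828,-32.426) -> (-5.607,-18.991) [heading=315, move]
    RT 90: heading 315 -> 225
    -- iteration 3/4 --
    BK 19: (-5.607,-18.991) -> (7.828,-5.556) [heading=225, move]
    RT 90: heading 225 -> 135
    -- iteration 4/4 --
    BK 19: (7.828,-5.556) -> (21.263,-18.991) [heading=135, move]
    RT 90: heading 135 -> 45
  ]
  -- iteration 3/3 --
  PU: pen up
  FD 9: (21.263,-18.991) -> (27.627,-12.627) [heading=45, move]
  LT 90: heading 45 -> 135
  REPEAT 4 [
    -- iteration 1/4 --
    BK 19: (27.627,-12.627) -> (41.062,-26.062) [heading=135, move]
    RT 90: heading 135 -> 45
    -- iteration 2/4 --
    BK 19: (41.062,-26.062) -> (27.627,-39.497) [heading=45, move]
    RT 90: heading 45 -> 315
    -- iteration 3/4 --
    BK 19: (27.627,-39.497) -> (14.192,-26.062) [heading=315, move]
    RT 90: heading 315 -> 225
    -- iteration 4/4 --
    BK 19: (14.192,-26.062) -> (27.627,-12.627) [heading=225, move]
    RT 90: heading 225 -> 135
  ]
]
FD 18: (27.627,-12.627) -> (14.899,0.101) [heading=135, move]
FD 10: (14.899,0.101) -> (7.828,7.172) [heading=135, move]
FD 18: (7.828,7.172) -> (-4.899,19.899) [heading=135, move]
Final: pos=(-4.899,19.899), heading=135, 2 segment(s) drawn

Answer: 135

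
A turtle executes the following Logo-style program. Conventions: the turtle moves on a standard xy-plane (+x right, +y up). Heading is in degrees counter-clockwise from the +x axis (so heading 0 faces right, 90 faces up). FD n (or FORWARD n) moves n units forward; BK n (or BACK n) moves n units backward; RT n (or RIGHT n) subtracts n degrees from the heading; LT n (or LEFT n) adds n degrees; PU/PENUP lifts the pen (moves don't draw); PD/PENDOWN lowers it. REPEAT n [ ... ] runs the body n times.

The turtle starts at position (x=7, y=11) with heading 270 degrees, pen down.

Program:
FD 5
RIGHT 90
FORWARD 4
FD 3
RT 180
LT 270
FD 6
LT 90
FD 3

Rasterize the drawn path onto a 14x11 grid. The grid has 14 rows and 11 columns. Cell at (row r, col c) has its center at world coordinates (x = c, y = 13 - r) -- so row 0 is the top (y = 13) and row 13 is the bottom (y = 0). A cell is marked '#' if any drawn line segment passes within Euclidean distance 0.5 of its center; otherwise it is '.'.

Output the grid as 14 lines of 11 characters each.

Segment 0: (7,11) -> (7,6)
Segment 1: (7,6) -> (3,6)
Segment 2: (3,6) -> (-0,6)
Segment 3: (-0,6) -> (-0,0)
Segment 4: (-0,0) -> (3,0)

Answer: ...........
...........
.......#...
.......#...
.......#...
.......#...
.......#...
########...
#..........
#..........
#..........
#..........
#..........
####.......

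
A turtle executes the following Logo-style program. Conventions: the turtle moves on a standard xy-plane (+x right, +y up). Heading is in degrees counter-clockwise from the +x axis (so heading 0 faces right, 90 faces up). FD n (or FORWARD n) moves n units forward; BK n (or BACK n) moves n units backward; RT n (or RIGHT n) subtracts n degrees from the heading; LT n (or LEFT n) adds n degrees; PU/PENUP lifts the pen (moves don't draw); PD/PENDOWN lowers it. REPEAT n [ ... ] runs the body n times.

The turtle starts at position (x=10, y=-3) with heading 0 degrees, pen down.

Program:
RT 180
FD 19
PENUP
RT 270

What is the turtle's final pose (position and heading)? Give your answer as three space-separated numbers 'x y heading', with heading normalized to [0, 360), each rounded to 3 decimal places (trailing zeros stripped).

Answer: -9 -3 270

Derivation:
Executing turtle program step by step:
Start: pos=(10,-3), heading=0, pen down
RT 180: heading 0 -> 180
FD 19: (10,-3) -> (-9,-3) [heading=180, draw]
PU: pen up
RT 270: heading 180 -> 270
Final: pos=(-9,-3), heading=270, 1 segment(s) drawn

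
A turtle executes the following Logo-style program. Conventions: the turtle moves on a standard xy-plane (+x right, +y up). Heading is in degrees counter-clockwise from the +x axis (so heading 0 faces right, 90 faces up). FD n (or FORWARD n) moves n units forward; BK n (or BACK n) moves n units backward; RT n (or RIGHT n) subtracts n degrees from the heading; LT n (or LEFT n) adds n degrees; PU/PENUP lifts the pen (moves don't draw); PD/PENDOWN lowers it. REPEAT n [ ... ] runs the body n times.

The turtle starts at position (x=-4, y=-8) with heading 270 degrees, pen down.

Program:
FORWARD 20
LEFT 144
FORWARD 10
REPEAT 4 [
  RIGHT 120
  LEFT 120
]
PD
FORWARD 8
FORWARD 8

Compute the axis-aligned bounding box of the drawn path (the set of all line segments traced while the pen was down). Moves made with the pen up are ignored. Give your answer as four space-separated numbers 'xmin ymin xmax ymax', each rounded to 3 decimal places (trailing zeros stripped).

Executing turtle program step by step:
Start: pos=(-4,-8), heading=270, pen down
FD 20: (-4,-8) -> (-4,-28) [heading=270, draw]
LT 144: heading 270 -> 54
FD 10: (-4,-28) -> (1.878,-19.91) [heading=54, draw]
REPEAT 4 [
  -- iteration 1/4 --
  RT 120: heading 54 -> 294
  LT 120: heading 294 -> 54
  -- iteration 2/4 --
  RT 120: heading 54 -> 294
  LT 120: heading 294 -> 54
  -- iteration 3/4 --
  RT 120: heading 54 -> 294
  LT 120: heading 294 -> 54
  -- iteration 4/4 --
  RT 120: heading 54 -> 294
  LT 120: heading 294 -> 54
]
PD: pen down
FD 8: (1.878,-19.91) -> (6.58,-13.438) [heading=54, draw]
FD 8: (6.58,-13.438) -> (11.282,-6.966) [heading=54, draw]
Final: pos=(11.282,-6.966), heading=54, 4 segment(s) drawn

Segment endpoints: x in {-4, -4, 1.878, 6.58, 11.282}, y in {-28, -19.91, -13.438, -8, -6.966}
xmin=-4, ymin=-28, xmax=11.282, ymax=-6.966

Answer: -4 -28 11.282 -6.966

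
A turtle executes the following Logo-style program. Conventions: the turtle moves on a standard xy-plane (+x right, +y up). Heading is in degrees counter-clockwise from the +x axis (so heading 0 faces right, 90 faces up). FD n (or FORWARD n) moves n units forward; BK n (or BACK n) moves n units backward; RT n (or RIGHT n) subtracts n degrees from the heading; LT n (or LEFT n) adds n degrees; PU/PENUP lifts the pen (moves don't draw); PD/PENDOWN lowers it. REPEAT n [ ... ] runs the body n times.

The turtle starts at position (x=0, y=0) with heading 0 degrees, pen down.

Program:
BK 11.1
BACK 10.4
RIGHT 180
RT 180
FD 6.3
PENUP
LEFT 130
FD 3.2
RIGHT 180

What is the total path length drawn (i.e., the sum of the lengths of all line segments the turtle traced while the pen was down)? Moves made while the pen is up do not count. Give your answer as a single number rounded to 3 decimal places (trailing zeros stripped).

Answer: 27.8

Derivation:
Executing turtle program step by step:
Start: pos=(0,0), heading=0, pen down
BK 11.1: (0,0) -> (-11.1,0) [heading=0, draw]
BK 10.4: (-11.1,0) -> (-21.5,0) [heading=0, draw]
RT 180: heading 0 -> 180
RT 180: heading 180 -> 0
FD 6.3: (-21.5,0) -> (-15.2,0) [heading=0, draw]
PU: pen up
LT 130: heading 0 -> 130
FD 3.2: (-15.2,0) -> (-17.257,2.451) [heading=130, move]
RT 180: heading 130 -> 310
Final: pos=(-17.257,2.451), heading=310, 3 segment(s) drawn

Segment lengths:
  seg 1: (0,0) -> (-11.1,0), length = 11.1
  seg 2: (-11.1,0) -> (-21.5,0), length = 10.4
  seg 3: (-21.5,0) -> (-15.2,0), length = 6.3
Total = 27.8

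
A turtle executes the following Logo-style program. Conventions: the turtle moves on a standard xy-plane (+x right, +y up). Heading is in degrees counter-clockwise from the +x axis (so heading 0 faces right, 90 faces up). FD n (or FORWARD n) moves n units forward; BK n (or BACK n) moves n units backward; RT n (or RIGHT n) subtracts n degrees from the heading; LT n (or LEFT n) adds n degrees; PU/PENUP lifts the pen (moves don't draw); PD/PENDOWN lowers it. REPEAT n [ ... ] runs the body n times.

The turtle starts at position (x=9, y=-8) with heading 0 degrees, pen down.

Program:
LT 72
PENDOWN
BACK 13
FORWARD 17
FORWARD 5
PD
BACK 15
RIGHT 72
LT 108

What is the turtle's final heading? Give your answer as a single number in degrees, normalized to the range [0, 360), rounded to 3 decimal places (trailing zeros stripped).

Executing turtle program step by step:
Start: pos=(9,-8), heading=0, pen down
LT 72: heading 0 -> 72
PD: pen down
BK 13: (9,-8) -> (4.983,-20.364) [heading=72, draw]
FD 17: (4.983,-20.364) -> (10.236,-4.196) [heading=72, draw]
FD 5: (10.236,-4.196) -> (11.781,0.56) [heading=72, draw]
PD: pen down
BK 15: (11.781,0.56) -> (7.146,-13.706) [heading=72, draw]
RT 72: heading 72 -> 0
LT 108: heading 0 -> 108
Final: pos=(7.146,-13.706), heading=108, 4 segment(s) drawn

Answer: 108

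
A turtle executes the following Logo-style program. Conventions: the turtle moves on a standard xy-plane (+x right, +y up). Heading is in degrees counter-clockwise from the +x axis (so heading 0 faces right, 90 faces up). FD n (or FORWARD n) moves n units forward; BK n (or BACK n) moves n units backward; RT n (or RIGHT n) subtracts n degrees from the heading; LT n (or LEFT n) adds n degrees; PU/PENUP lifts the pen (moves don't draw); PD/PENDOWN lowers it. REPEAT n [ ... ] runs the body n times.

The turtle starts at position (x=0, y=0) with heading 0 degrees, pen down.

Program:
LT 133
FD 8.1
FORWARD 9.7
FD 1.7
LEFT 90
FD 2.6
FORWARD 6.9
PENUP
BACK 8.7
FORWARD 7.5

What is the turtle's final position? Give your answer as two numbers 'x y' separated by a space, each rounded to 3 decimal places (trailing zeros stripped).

Executing turtle program step by step:
Start: pos=(0,0), heading=0, pen down
LT 133: heading 0 -> 133
FD 8.1: (0,0) -> (-5.524,5.924) [heading=133, draw]
FD 9.7: (-5.524,5.924) -> (-12.14,13.018) [heading=133, draw]
FD 1.7: (-12.14,13.018) -> (-13.299,14.261) [heading=133, draw]
LT 90: heading 133 -> 223
FD 2.6: (-13.299,14.261) -> (-15.2,12.488) [heading=223, draw]
FD 6.9: (-15.2,12.488) -> (-20.247,7.782) [heading=223, draw]
PU: pen up
BK 8.7: (-20.247,7.782) -> (-13.884,13.716) [heading=223, move]
FD 7.5: (-13.884,13.716) -> (-19.369,8.601) [heading=223, move]
Final: pos=(-19.369,8.601), heading=223, 5 segment(s) drawn

Answer: -19.369 8.601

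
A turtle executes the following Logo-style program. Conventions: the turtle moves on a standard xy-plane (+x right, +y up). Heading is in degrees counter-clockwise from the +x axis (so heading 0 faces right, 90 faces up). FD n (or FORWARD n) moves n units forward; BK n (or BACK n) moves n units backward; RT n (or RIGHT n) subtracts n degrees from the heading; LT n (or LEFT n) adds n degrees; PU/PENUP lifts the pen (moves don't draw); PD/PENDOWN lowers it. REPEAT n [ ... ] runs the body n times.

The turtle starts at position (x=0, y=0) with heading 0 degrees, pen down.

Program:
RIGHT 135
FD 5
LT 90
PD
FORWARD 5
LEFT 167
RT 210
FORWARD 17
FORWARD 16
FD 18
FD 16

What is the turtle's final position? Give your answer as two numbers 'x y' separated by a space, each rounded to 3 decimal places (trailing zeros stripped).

Answer: 2.338 -74.03

Derivation:
Executing turtle program step by step:
Start: pos=(0,0), heading=0, pen down
RT 135: heading 0 -> 225
FD 5: (0,0) -> (-3.536,-3.536) [heading=225, draw]
LT 90: heading 225 -> 315
PD: pen down
FD 5: (-3.536,-3.536) -> (0,-7.071) [heading=315, draw]
LT 167: heading 315 -> 122
RT 210: heading 122 -> 272
FD 17: (0,-7.071) -> (0.593,-24.061) [heading=272, draw]
FD 16: (0.593,-24.061) -> (1.152,-40.051) [heading=272, draw]
FD 18: (1.152,-40.051) -> (1.78,-58.04) [heading=272, draw]
FD 16: (1.78,-58.04) -> (2.338,-74.03) [heading=272, draw]
Final: pos=(2.338,-74.03), heading=272, 6 segment(s) drawn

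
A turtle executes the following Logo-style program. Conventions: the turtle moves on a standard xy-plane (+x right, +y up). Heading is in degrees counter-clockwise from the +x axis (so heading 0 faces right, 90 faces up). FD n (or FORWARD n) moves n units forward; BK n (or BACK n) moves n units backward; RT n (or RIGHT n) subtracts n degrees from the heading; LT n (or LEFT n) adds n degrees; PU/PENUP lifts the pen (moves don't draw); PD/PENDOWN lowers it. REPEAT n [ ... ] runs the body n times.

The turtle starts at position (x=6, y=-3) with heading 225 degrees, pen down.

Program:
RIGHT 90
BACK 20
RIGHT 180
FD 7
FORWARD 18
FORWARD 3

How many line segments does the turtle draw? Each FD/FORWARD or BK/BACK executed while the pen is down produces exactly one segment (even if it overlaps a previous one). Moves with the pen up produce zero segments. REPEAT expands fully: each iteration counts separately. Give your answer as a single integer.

Executing turtle program step by step:
Start: pos=(6,-3), heading=225, pen down
RT 90: heading 225 -> 135
BK 20: (6,-3) -> (20.142,-17.142) [heading=135, draw]
RT 180: heading 135 -> 315
FD 7: (20.142,-17.142) -> (25.092,-22.092) [heading=315, draw]
FD 18: (25.092,-22.092) -> (37.82,-34.82) [heading=315, draw]
FD 3: (37.82,-34.82) -> (39.941,-36.941) [heading=315, draw]
Final: pos=(39.941,-36.941), heading=315, 4 segment(s) drawn
Segments drawn: 4

Answer: 4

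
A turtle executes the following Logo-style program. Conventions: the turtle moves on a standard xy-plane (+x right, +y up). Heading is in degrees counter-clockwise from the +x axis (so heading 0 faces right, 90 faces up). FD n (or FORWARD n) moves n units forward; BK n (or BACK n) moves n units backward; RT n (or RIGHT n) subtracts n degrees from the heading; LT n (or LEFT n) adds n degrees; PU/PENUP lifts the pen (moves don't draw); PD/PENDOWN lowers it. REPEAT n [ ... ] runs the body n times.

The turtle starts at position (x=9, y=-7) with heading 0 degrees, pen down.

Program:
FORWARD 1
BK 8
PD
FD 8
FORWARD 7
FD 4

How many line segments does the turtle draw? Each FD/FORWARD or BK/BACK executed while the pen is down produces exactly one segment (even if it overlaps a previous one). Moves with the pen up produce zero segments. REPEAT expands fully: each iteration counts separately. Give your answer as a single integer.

Executing turtle program step by step:
Start: pos=(9,-7), heading=0, pen down
FD 1: (9,-7) -> (10,-7) [heading=0, draw]
BK 8: (10,-7) -> (2,-7) [heading=0, draw]
PD: pen down
FD 8: (2,-7) -> (10,-7) [heading=0, draw]
FD 7: (10,-7) -> (17,-7) [heading=0, draw]
FD 4: (17,-7) -> (21,-7) [heading=0, draw]
Final: pos=(21,-7), heading=0, 5 segment(s) drawn
Segments drawn: 5

Answer: 5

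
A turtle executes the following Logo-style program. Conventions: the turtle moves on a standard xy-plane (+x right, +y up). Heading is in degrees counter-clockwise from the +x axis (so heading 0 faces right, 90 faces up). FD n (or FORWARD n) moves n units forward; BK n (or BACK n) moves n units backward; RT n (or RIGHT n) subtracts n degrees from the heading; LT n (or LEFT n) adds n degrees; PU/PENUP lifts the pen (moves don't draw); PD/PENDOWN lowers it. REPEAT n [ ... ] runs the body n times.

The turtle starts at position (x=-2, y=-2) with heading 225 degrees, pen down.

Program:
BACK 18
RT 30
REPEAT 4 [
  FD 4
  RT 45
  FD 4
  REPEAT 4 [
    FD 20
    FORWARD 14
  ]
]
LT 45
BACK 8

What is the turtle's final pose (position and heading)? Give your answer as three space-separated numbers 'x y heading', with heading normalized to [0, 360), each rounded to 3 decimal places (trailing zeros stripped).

Executing turtle program step by step:
Start: pos=(-2,-2), heading=225, pen down
BK 18: (-2,-2) -> (10.728,10.728) [heading=225, draw]
RT 30: heading 225 -> 195
REPEAT 4 [
  -- iteration 1/4 --
  FD 4: (10.728,10.728) -> (6.864,9.693) [heading=195, draw]
  RT 45: heading 195 -> 150
  FD 4: (6.864,9.693) -> (3.4,11.693) [heading=150, draw]
  REPEAT 4 [
    -- iteration 1/4 --
    FD 20: (3.4,11.693) -> (-13.92,21.693) [heading=150, draw]
    FD 14: (-13.92,21.693) -> (-26.045,28.693) [heading=150, draw]
    -- iteration 2/4 --
    FD 20: (-26.045,28.693) -> (-43.365,38.693) [heading=150, draw]
    FD 14: (-43.365,38.693) -> (-55.49,45.693) [heading=150, draw]
    -- iteration 3/4 --
    FD 20: (-55.49,45.693) -> (-72.81,55.693) [heading=150, draw]
    FD 14: (-72.81,55.693) -> (-84.934,62.693) [heading=150, draw]
    -- iteration 4/4 --
    FD 20: (-84.934,62.693) -> (-102.255,72.693) [heading=150, draw]
    FD 14: (-102.255,72.693) -> (-114.379,79.693) [heading=150, draw]
  ]
  -- iteration 2/4 --
  FD 4: (-114.379,79.693) -> (-117.843,81.693) [heading=150, draw]
  RT 45: heading 150 -> 105
  FD 4: (-117.843,81.693) -> (-118.879,85.556) [heading=105, draw]
  REPEAT 4 [
    -- iteration 1/4 --
    FD 20: (-118.879,85.556) -> (-124.055,104.875) [heading=105, draw]
    FD 14: (-124.055,104.875) -> (-127.679,118.398) [heading=105, draw]
    -- iteration 2/4 --
    FD 20: (-127.679,118.398) -> (-132.855,137.716) [heading=105, draw]
    FD 14: (-132.855,137.716) -> (-136.478,151.239) [heading=105, draw]
    -- iteration 3/4 --
    FD 20: (-136.478,151.239) -> (-141.655,170.558) [heading=105, draw]
    FD 14: (-141.655,170.558) -> (-145.278,184.081) [heading=105, draw]
    -- iteration 4/4 --
    FD 20: (-145.278,184.081) -> (-150.455,203.399) [heading=105, draw]
    FD 14: (-150.455,203.399) -> (-154.078,216.922) [heading=105, draw]
  ]
  -- iteration 3/4 --
  FD 4: (-154.078,216.922) -> (-155.113,220.786) [heading=105, draw]
  RT 45: heading 105 -> 60
  FD 4: (-155.113,220.786) -> (-153.113,224.25) [heading=60, draw]
  REPEAT 4 [
    -- iteration 1/4 --
    FD 20: (-153.113,224.25) -> (-143.113,241.571) [heading=60, draw]
    FD 14: (-143.113,241.571) -> (-136.113,253.695) [heading=60, draw]
    -- iteration 2/4 --
    FD 20: (-136.113,253.695) -> (-126.113,271.015) [heading=60, draw]
    FD 14: (-126.113,271.015) -> (-119.113,283.14) [heading=60, draw]
    -- iteration 3/4 --
    FD 20: (-119.113,283.14) -> (-109.113,300.46) [heading=60, draw]
    FD 14: (-109.113,300.46) -> (-102.113,312.585) [heading=60, draw]
    -- iteration 4/4 --
    FD 20: (-102.113,312.585) -> (-92.113,329.905) [heading=60, draw]
    FD 14: (-92.113,329.905) -> (-85.113,342.03) [heading=60, draw]
  ]
  -- iteration 4/4 --
  FD 4: (-85.113,342.03) -> (-83.113,345.494) [heading=60, draw]
  RT 45: heading 60 -> 15
  FD 4: (-83.113,345.494) -> (-79.25,346.529) [heading=15, draw]
  REPEAT 4 [
    -- iteration 1/4 --
    FD 20: (-79.25,346.529) -> (-59.931,351.705) [heading=15, draw]
    FD 14: (-59.931,351.705) -> (-46.408,355.329) [heading=15, draw]
    -- iteration 2/4 --
    FD 20: (-46.408,355.329) -> (-27.09,360.505) [heading=15, draw]
    FD 14: (-27.09,360.505) -> (-13.567,364.129) [heading=15, draw]
    -- iteration 3/4 --
    FD 20: (-13.567,364.129) -> (5.752,369.305) [heading=15, draw]
    FD 14: (5.752,369.305) -> (19.275,372.928) [heading=15, draw]
    -- iteration 4/4 --
    FD 20: (19.275,372.928) -> (38.593,378.105) [heading=15, draw]
    FD 14: (38.593,378.105) -> (52.116,381.728) [heading=15, draw]
  ]
]
LT 45: heading 15 -> 60
BK 8: (52.116,381.728) -> (48.116,374.8) [heading=60, draw]
Final: pos=(48.116,374.8), heading=60, 42 segment(s) drawn

Answer: 48.116 374.8 60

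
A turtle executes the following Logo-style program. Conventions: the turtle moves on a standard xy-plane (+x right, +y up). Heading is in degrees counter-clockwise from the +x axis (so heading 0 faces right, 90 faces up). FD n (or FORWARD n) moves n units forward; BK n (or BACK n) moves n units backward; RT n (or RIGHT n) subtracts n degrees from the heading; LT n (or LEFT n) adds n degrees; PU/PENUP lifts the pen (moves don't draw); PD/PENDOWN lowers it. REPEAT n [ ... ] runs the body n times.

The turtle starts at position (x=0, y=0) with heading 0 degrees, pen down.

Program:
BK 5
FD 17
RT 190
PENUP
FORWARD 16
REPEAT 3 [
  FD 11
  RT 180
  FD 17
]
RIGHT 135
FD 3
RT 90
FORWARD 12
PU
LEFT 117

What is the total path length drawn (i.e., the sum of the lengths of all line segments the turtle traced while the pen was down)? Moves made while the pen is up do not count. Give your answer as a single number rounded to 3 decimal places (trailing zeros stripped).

Answer: 22

Derivation:
Executing turtle program step by step:
Start: pos=(0,0), heading=0, pen down
BK 5: (0,0) -> (-5,0) [heading=0, draw]
FD 17: (-5,0) -> (12,0) [heading=0, draw]
RT 190: heading 0 -> 170
PU: pen up
FD 16: (12,0) -> (-3.757,2.778) [heading=170, move]
REPEAT 3 [
  -- iteration 1/3 --
  FD 11: (-3.757,2.778) -> (-14.59,4.689) [heading=170, move]
  RT 180: heading 170 -> 350
  FD 17: (-14.59,4.689) -> (2.152,1.736) [heading=350, move]
  -- iteration 2/3 --
  FD 11: (2.152,1.736) -> (12.985,-0.174) [heading=350, move]
  RT 180: heading 350 -> 170
  FD 17: (12.985,-0.174) -> (-3.757,2.778) [heading=170, move]
  -- iteration 3/3 --
  FD 11: (-3.757,2.778) -> (-14.59,4.689) [heading=170, move]
  RT 180: heading 170 -> 350
  FD 17: (-14.59,4.689) -> (2.152,1.736) [heading=350, move]
]
RT 135: heading 350 -> 215
FD 3: (2.152,1.736) -> (-0.306,0.016) [heading=215, move]
RT 90: heading 215 -> 125
FD 12: (-0.306,0.016) -> (-7.188,9.846) [heading=125, move]
PU: pen up
LT 117: heading 125 -> 242
Final: pos=(-7.188,9.846), heading=242, 2 segment(s) drawn

Segment lengths:
  seg 1: (0,0) -> (-5,0), length = 5
  seg 2: (-5,0) -> (12,0), length = 17
Total = 22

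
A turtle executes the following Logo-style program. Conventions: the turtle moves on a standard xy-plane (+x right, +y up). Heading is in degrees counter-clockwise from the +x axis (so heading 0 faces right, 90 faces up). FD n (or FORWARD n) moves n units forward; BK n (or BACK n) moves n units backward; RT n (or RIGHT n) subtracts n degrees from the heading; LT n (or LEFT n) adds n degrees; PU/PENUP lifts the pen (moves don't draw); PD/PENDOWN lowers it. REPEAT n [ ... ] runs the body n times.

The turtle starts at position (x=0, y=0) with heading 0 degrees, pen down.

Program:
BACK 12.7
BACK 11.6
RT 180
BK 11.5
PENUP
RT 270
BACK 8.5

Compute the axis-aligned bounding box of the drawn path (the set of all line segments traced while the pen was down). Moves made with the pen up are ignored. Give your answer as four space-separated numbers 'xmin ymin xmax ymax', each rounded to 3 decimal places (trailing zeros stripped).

Answer: -24.3 0 0 0

Derivation:
Executing turtle program step by step:
Start: pos=(0,0), heading=0, pen down
BK 12.7: (0,0) -> (-12.7,0) [heading=0, draw]
BK 11.6: (-12.7,0) -> (-24.3,0) [heading=0, draw]
RT 180: heading 0 -> 180
BK 11.5: (-24.3,0) -> (-12.8,0) [heading=180, draw]
PU: pen up
RT 270: heading 180 -> 270
BK 8.5: (-12.8,0) -> (-12.8,8.5) [heading=270, move]
Final: pos=(-12.8,8.5), heading=270, 3 segment(s) drawn

Segment endpoints: x in {-24.3, -12.8, -12.7, 0}, y in {0, 0}
xmin=-24.3, ymin=0, xmax=0, ymax=0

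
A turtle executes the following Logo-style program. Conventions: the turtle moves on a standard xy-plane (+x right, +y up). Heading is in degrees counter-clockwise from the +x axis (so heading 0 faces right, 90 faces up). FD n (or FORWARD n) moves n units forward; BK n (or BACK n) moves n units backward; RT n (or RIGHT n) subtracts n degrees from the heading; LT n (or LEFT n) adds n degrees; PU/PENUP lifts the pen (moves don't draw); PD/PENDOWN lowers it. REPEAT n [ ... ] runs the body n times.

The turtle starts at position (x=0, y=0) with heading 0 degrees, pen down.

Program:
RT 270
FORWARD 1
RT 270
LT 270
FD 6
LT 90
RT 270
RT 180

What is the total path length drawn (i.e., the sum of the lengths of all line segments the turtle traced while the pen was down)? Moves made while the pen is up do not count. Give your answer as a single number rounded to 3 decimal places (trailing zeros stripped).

Executing turtle program step by step:
Start: pos=(0,0), heading=0, pen down
RT 270: heading 0 -> 90
FD 1: (0,0) -> (0,1) [heading=90, draw]
RT 270: heading 90 -> 180
LT 270: heading 180 -> 90
FD 6: (0,1) -> (0,7) [heading=90, draw]
LT 90: heading 90 -> 180
RT 270: heading 180 -> 270
RT 180: heading 270 -> 90
Final: pos=(0,7), heading=90, 2 segment(s) drawn

Segment lengths:
  seg 1: (0,0) -> (0,1), length = 1
  seg 2: (0,1) -> (0,7), length = 6
Total = 7

Answer: 7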